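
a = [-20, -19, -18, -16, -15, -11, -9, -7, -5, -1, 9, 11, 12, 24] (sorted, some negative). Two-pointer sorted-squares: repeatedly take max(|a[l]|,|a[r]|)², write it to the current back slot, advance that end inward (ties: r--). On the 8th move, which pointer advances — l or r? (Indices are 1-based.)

l=1 r=14: |-20|<=|24| out[14]=576, r--
l=1 r=13: |-20|>|12| out[13]=400, l++
l=2 r=13: |-19|>|12| out[12]=361, l++
l=3 r=13: |-18|>|12| out[11]=324, l++
l=4 r=13: |-16|>|12| out[10]=256, l++
l=5 r=13: |-15|>|12| out[9]=225, l++
l=6 r=13: |-11|<=|12| out[8]=144, r--
l=6 r=12: |-11|<=|11| out[7]=121, r--

r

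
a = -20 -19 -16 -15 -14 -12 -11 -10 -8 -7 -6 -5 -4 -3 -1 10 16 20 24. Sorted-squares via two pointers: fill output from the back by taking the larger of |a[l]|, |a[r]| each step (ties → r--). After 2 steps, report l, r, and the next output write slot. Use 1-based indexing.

l=1 r=19: |-20|<=|24| out[19]=576, r--
l=1 r=18: |-20|<=|20| out[18]=400, r--

l=1, r=17, next write slot=17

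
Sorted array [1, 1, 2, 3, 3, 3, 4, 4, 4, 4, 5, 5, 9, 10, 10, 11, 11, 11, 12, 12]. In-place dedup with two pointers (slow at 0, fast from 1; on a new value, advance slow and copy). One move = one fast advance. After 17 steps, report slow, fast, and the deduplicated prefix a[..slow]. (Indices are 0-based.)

slow=0 fast=1: a[fast]=1=a[slow] dup, fast++
slow=0 fast=2: a[fast]=2≠a[slow]=1 write a[1]=2, slow++,fast++
slow=1 fast=3: a[fast]=3≠a[slow]=2 write a[2]=3, slow++,fast++
slow=2 fast=4: a[fast]=3=a[slow] dup, fast++
slow=2 fast=5: a[fast]=3=a[slow] dup, fast++
slow=2 fast=6: a[fast]=4≠a[slow]=3 write a[3]=4, slow++,fast++
slow=3 fast=7: a[fast]=4=a[slow] dup, fast++
slow=3 fast=8: a[fast]=4=a[slow] dup, fast++
slow=3 fast=9: a[fast]=4=a[slow] dup, fast++
slow=3 fast=10: a[fast]=5≠a[slow]=4 write a[4]=5, slow++,fast++
slow=4 fast=11: a[fast]=5=a[slow] dup, fast++
slow=4 fast=12: a[fast]=9≠a[slow]=5 write a[5]=9, slow++,fast++
slow=5 fast=13: a[fast]=10≠a[slow]=9 write a[6]=10, slow++,fast++
slow=6 fast=14: a[fast]=10=a[slow] dup, fast++
slow=6 fast=15: a[fast]=11≠a[slow]=10 write a[7]=11, slow++,fast++
slow=7 fast=16: a[fast]=11=a[slow] dup, fast++
slow=7 fast=17: a[fast]=11=a[slow] dup, fast++

slow=7, fast=18, prefix=[1, 2, 3, 4, 5, 9, 10, 11]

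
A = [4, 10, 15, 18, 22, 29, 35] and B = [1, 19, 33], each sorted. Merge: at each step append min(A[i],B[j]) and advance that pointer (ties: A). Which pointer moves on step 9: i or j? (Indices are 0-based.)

j

i=0 j=0: A[i]=4>B[j]=1 take 1, j++
i=0 j=1: A[i]=4<=B[j]=19 take 4, i++
i=1 j=1: A[i]=10<=B[j]=19 take 10, i++
i=2 j=1: A[i]=15<=B[j]=19 take 15, i++
i=3 j=1: A[i]=18<=B[j]=19 take 18, i++
i=4 j=1: A[i]=22>B[j]=19 take 19, j++
i=4 j=2: A[i]=22<=B[j]=33 take 22, i++
i=5 j=2: A[i]=29<=B[j]=33 take 29, i++
i=6 j=2: A[i]=35>B[j]=33 take 33, j++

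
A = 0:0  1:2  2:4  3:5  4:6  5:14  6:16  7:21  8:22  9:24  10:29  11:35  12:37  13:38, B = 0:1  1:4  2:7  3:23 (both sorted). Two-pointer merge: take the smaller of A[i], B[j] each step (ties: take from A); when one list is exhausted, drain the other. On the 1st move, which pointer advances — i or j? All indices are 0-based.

i

[i=0,j=0] A[i]=0<=B[j]=1 take 0 → i++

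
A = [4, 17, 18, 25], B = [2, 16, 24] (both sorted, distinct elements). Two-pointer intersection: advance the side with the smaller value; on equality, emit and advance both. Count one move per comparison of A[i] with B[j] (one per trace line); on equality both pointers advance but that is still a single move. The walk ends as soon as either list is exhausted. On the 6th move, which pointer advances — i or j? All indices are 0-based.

[i=0,j=0] 4>2 → j++
[i=0,j=1] 4<16 → i++
[i=1,j=1] 17>16 → j++
[i=1,j=2] 17<24 → i++
[i=2,j=2] 18<24 → i++
[i=3,j=2] 25>24 → j++

j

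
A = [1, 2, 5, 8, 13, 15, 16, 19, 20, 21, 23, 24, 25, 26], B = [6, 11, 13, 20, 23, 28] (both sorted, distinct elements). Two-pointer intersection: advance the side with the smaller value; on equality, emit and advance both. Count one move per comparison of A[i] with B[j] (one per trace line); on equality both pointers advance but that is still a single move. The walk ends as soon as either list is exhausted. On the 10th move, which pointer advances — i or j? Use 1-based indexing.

i

i=1 j=1: 1<6, i++
i=2 j=1: 2<6, i++
i=3 j=1: 5<6, i++
i=4 j=1: 8>6, j++
i=4 j=2: 8<11, i++
i=5 j=2: 13>11, j++
i=5 j=3: 13==13 emit, i++,j++
i=6 j=4: 15<20, i++
i=7 j=4: 16<20, i++
i=8 j=4: 19<20, i++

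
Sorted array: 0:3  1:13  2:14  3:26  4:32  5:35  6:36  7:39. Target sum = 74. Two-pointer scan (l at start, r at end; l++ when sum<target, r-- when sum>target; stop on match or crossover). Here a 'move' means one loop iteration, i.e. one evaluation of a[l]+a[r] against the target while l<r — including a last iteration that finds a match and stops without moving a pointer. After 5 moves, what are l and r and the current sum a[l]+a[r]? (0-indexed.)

l=5, r=7, sum=74

[0,7] 3+39=42 <74 → l++
[1,7] 13+39=52 <74 → l++
[2,7] 14+39=53 <74 → l++
[3,7] 26+39=65 <74 → l++
[4,7] 32+39=71 <74 → l++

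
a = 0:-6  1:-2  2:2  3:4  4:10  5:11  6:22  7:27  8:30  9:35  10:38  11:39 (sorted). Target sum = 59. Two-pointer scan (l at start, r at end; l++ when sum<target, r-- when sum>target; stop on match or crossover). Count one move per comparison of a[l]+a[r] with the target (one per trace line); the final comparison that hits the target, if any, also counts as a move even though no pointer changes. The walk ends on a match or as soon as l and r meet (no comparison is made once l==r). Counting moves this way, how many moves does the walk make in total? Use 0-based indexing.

11 moves

[0,11] -6+39=33 <59 → l++
[1,11] -2+39=37 <59 → l++
[2,11] 2+39=41 <59 → l++
[3,11] 4+39=43 <59 → l++
[4,11] 10+39=49 <59 → l++
[5,11] 11+39=50 <59 → l++
[6,11] 22+39=61 >59 → r--
[6,10] 22+38=60 >59 → r--
[6,9] 22+35=57 <59 → l++
[7,9] 27+35=62 >59 → r--
[7,8] 27+30=57 <59 → l++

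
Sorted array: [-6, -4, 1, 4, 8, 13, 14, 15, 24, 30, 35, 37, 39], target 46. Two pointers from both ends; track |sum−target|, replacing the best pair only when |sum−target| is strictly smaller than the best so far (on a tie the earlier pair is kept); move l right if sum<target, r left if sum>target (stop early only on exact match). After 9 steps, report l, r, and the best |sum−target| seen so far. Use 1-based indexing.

l=7, r=10, best |Δ|=1

l=1 r=13: -6+39=33 d=13 *, l++
l=2 r=13: -4+39=35 d=11 *, l++
l=3 r=13: 1+39=40 d=6 *, l++
l=4 r=13: 4+39=43 d=3 *, l++
l=5 r=13: 8+39=47 d=1 *, r--
l=5 r=12: 8+37=45 d=1, l++
l=6 r=12: 13+37=50 d=4, r--
l=6 r=11: 13+35=48 d=2, r--
l=6 r=10: 13+30=43 d=3, l++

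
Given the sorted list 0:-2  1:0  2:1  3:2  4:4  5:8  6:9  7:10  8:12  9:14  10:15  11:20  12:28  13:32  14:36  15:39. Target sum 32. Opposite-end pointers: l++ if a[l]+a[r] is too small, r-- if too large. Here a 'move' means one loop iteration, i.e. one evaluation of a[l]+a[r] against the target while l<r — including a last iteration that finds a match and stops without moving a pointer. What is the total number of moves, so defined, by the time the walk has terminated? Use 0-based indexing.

l=0 r=15: -2+39=37 >32, r--
l=0 r=14: -2+36=34 >32, r--
l=0 r=13: -2+32=30 <32, l++
l=1 r=13: 0+32=32, found

4 moves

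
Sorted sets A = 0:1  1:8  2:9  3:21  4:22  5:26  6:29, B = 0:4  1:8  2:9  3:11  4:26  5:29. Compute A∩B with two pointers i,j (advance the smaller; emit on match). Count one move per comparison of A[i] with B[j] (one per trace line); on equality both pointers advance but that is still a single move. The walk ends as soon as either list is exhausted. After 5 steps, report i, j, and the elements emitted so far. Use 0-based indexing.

i=3, j=4, emitted=[8, 9]

i=0 j=0: 1<4, i++
i=1 j=0: 8>4, j++
i=1 j=1: 8==8 emit, i++,j++
i=2 j=2: 9==9 emit, i++,j++
i=3 j=3: 21>11, j++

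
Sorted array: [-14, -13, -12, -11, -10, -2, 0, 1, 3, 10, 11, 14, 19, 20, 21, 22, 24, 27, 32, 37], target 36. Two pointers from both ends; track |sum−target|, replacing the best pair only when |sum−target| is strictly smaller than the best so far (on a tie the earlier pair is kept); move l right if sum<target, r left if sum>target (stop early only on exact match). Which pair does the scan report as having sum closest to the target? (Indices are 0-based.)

l=0 r=19: -14+37=23 d=13 *, l++
l=1 r=19: -13+37=24 d=12 *, l++
l=2 r=19: -12+37=25 d=11 *, l++
l=3 r=19: -11+37=26 d=10 *, l++
l=4 r=19: -10+37=27 d=9 *, l++
l=5 r=19: -2+37=35 d=1 *, l++
l=6 r=19: 0+37=37 d=1, r--
l=6 r=18: 0+32=32 d=4, l++
l=7 r=18: 1+32=33 d=3, l++
l=8 r=18: 3+32=35 d=1, l++
l=9 r=18: 10+32=42 d=6, r--
l=9 r=17: 10+27=37 d=1, r--
l=9 r=16: 10+24=34 d=2, l++
l=10 r=16: 11+24=35 d=1, l++
l=11 r=16: 14+24=38 d=2, r--
l=11 r=15: 14+22=36 d=0 *, stop

pair (14, 22) with sum 36 (|Δ|=0)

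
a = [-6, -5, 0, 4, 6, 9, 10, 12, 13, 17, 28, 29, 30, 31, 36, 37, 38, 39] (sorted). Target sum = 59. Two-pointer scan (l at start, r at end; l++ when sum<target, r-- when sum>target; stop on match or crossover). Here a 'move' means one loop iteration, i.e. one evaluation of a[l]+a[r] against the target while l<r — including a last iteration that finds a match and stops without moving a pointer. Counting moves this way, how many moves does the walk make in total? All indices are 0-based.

15 moves

l=0 r=17: -6+39=33 <59, l++
l=1 r=17: -5+39=34 <59, l++
l=2 r=17: 0+39=39 <59, l++
l=3 r=17: 4+39=43 <59, l++
l=4 r=17: 6+39=45 <59, l++
l=5 r=17: 9+39=48 <59, l++
l=6 r=17: 10+39=49 <59, l++
l=7 r=17: 12+39=51 <59, l++
l=8 r=17: 13+39=52 <59, l++
l=9 r=17: 17+39=56 <59, l++
l=10 r=17: 28+39=67 >59, r--
l=10 r=16: 28+38=66 >59, r--
l=10 r=15: 28+37=65 >59, r--
l=10 r=14: 28+36=64 >59, r--
l=10 r=13: 28+31=59, found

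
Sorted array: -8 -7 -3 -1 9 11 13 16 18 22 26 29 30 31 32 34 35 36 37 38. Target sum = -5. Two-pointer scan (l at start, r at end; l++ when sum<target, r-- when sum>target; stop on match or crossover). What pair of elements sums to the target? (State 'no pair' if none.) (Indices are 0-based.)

[0,19] -8+38=30 >-5 → r--
[0,18] -8+37=29 >-5 → r--
[0,17] -8+36=28 >-5 → r--
[0,16] -8+35=27 >-5 → r--
[0,15] -8+34=26 >-5 → r--
[0,14] -8+32=24 >-5 → r--
[0,13] -8+31=23 >-5 → r--
[0,12] -8+30=22 >-5 → r--
[0,11] -8+29=21 >-5 → r--
[0,10] -8+26=18 >-5 → r--
[0,9] -8+22=14 >-5 → r--
[0,8] -8+18=10 >-5 → r--
[0,7] -8+16=8 >-5 → r--
[0,6] -8+13=5 >-5 → r--
[0,5] -8+11=3 >-5 → r--
[0,4] -8+9=1 >-5 → r--
[0,3] -8+-1=-9 <-5 → l++
[1,3] -7+-1=-8 <-5 → l++
[2,3] -3+-1=-4 >-5 → r--

no pair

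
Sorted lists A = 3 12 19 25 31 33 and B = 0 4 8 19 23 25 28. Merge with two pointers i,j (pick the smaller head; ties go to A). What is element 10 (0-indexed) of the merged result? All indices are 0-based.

i=0 j=0: A[i]=3>B[j]=0 take 0, j++
i=0 j=1: A[i]=3<=B[j]=4 take 3, i++
i=1 j=1: A[i]=12>B[j]=4 take 4, j++
i=1 j=2: A[i]=12>B[j]=8 take 8, j++
i=1 j=3: A[i]=12<=B[j]=19 take 12, i++
i=2 j=3: A[i]=19<=B[j]=19 take 19, i++
i=3 j=3: A[i]=25>B[j]=19 take 19, j++
i=3 j=4: A[i]=25>B[j]=23 take 23, j++
i=3 j=5: A[i]=25<=B[j]=25 take 25, i++
i=4 j=5: A[i]=31>B[j]=25 take 25, j++
i=4 j=6: A[i]=31>B[j]=28 take 28, j++
i=4 j=7: B done, take A[i]=31, i++
i=5 j=7: B done, take A[i]=33, i++

merged[10] = 28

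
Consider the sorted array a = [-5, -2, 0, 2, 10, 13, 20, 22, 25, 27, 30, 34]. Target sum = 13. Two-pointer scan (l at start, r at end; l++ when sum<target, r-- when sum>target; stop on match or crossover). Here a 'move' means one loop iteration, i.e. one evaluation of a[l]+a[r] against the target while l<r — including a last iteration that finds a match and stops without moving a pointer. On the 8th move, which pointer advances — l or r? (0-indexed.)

l

l=0 r=11: -5+34=29 >13, r--
l=0 r=10: -5+30=25 >13, r--
l=0 r=9: -5+27=22 >13, r--
l=0 r=8: -5+25=20 >13, r--
l=0 r=7: -5+22=17 >13, r--
l=0 r=6: -5+20=15 >13, r--
l=0 r=5: -5+13=8 <13, l++
l=1 r=5: -2+13=11 <13, l++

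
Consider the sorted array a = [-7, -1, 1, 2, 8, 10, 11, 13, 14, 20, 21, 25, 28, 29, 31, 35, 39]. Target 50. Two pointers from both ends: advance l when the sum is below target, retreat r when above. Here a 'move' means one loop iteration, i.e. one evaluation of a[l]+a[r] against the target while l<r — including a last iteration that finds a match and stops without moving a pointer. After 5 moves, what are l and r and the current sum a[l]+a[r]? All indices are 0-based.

l=0 r=16: -7+39=32 <50, l++
l=1 r=16: -1+39=38 <50, l++
l=2 r=16: 1+39=40 <50, l++
l=3 r=16: 2+39=41 <50, l++
l=4 r=16: 8+39=47 <50, l++

l=5, r=16, sum=49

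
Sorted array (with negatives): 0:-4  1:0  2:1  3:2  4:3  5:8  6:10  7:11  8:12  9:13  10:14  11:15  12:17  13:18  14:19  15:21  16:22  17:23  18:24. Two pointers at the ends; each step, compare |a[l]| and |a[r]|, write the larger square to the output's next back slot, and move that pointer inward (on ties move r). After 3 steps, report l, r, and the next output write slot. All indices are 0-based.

l=0, r=15, next write slot=15

[0,18] |-4|<=|24| out[18]=576 → r--
[0,17] |-4|<=|23| out[17]=529 → r--
[0,16] |-4|<=|22| out[16]=484 → r--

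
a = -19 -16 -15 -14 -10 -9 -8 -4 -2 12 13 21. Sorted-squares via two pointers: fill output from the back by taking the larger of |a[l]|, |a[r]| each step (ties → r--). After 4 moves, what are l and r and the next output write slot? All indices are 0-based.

[0,11] |-19|<=|21| out[11]=441 → r--
[0,10] |-19|>|13| out[10]=361 → l++
[1,10] |-16|>|13| out[9]=256 → l++
[2,10] |-15|>|13| out[8]=225 → l++

l=3, r=10, next write slot=7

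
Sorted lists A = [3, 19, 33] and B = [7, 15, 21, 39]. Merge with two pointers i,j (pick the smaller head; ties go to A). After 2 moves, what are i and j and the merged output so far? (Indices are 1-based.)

i=2, j=2, merged so far=[3, 7]

i=1 j=1: A[i]=3<=B[j]=7 take 3, i++
i=2 j=1: A[i]=19>B[j]=7 take 7, j++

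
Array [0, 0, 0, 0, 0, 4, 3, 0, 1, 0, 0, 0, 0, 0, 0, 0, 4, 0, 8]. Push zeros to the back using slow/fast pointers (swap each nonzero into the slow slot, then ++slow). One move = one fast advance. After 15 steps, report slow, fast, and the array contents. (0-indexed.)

slow=0 fast=0: a[fast]=0, fast++
slow=0 fast=1: a[fast]=0, fast++
slow=0 fast=2: a[fast]=0, fast++
slow=0 fast=3: a[fast]=0, fast++
slow=0 fast=4: a[fast]=0, fast++
slow=0 fast=5: a[fast]=4≠0 swap→a[0]=4, slow++,fast++
slow=1 fast=6: a[fast]=3≠0 swap→a[1]=3, slow++,fast++
slow=2 fast=7: a[fast]=0, fast++
slow=2 fast=8: a[fast]=1≠0 swap→a[2]=1, slow++,fast++
slow=3 fast=9: a[fast]=0, fast++
slow=3 fast=10: a[fast]=0, fast++
slow=3 fast=11: a[fast]=0, fast++
slow=3 fast=12: a[fast]=0, fast++
slow=3 fast=13: a[fast]=0, fast++
slow=3 fast=14: a[fast]=0, fast++

slow=3, fast=15, a=[4, 3, 1, 0, 0, 0, 0, 0, 0, 0, 0, 0, 0, 0, 0, 0, 4, 0, 8]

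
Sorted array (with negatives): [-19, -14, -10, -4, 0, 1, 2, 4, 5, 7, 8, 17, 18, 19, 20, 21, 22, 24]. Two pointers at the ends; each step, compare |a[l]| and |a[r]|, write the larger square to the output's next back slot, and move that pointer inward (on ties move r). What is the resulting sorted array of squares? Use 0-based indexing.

[0, 1, 4, 16, 16, 25, 49, 64, 100, 196, 289, 324, 361, 361, 400, 441, 484, 576]

[0,17] |-19|<=|24| out[17]=576 → r--
[0,16] |-19|<=|22| out[16]=484 → r--
[0,15] |-19|<=|21| out[15]=441 → r--
[0,14] |-19|<=|20| out[14]=400 → r--
[0,13] |-19|<=|19| out[13]=361 → r--
[0,12] |-19|>|18| out[12]=361 → l++
[1,12] |-14|<=|18| out[11]=324 → r--
[1,11] |-14|<=|17| out[10]=289 → r--
[1,10] |-14|>|8| out[9]=196 → l++
[2,10] |-10|>|8| out[8]=100 → l++
[3,10] |-4|<=|8| out[7]=64 → r--
[3,9] |-4|<=|7| out[6]=49 → r--
[3,8] |-4|<=|5| out[5]=25 → r--
[3,7] |-4|<=|4| out[4]=16 → r--
[3,6] |-4|>|2| out[3]=16 → l++
[4,6] |0|<=|2| out[2]=4 → r--
[4,5] |0|<=|1| out[1]=1 → r--
[4,4] |0|<=|0| out[0]=0 → r--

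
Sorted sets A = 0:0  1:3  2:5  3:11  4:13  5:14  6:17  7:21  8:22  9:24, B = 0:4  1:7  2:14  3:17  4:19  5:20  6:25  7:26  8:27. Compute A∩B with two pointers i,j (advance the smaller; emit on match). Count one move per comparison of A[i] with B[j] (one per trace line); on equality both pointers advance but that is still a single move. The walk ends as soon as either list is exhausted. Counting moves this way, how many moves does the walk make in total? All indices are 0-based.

[i=0,j=0] 0<4 → i++
[i=1,j=0] 3<4 → i++
[i=2,j=0] 5>4 → j++
[i=2,j=1] 5<7 → i++
[i=3,j=1] 11>7 → j++
[i=3,j=2] 11<14 → i++
[i=4,j=2] 13<14 → i++
[i=5,j=2] 14==14 emit → i++,j++
[i=6,j=3] 17==17 emit → i++,j++
[i=7,j=4] 21>19 → j++
[i=7,j=5] 21>20 → j++
[i=7,j=6] 21<25 → i++
[i=8,j=6] 22<25 → i++
[i=9,j=6] 24<25 → i++

14 moves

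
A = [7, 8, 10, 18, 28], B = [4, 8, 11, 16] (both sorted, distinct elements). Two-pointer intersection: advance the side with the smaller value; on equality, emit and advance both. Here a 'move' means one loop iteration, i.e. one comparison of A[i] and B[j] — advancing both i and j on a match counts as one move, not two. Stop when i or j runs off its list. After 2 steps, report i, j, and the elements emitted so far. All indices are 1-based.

i=2, j=2, emitted=[]

[i=1,j=1] 7>4 → j++
[i=1,j=2] 7<8 → i++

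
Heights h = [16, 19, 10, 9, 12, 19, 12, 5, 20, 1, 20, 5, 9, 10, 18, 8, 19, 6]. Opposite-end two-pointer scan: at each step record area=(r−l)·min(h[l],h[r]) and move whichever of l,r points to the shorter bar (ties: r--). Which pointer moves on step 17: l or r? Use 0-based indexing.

l=0 r=17: min(16,6)*17=102 best=102 *, r--
l=0 r=16: min(16,19)*16=256 best=256 *, l++
l=1 r=16: min(19,19)*15=285 best=285 *, r--
l=1 r=15: min(19,8)*14=112 best=285, r--
l=1 r=14: min(19,18)*13=234 best=285, r--
l=1 r=13: min(19,10)*12=120 best=285, r--
l=1 r=12: min(19,9)*11=99 best=285, r--
l=1 r=11: min(19,5)*10=50 best=285, r--
l=1 r=10: min(19,20)*9=171 best=285, l++
l=2 r=10: min(10,20)*8=80 best=285, l++
l=3 r=10: min(9,20)*7=63 best=285, l++
l=4 r=10: min(12,20)*6=72 best=285, l++
l=5 r=10: min(19,20)*5=95 best=285, l++
l=6 r=10: min(12,20)*4=48 best=285, l++
l=7 r=10: min(5,20)*3=15 best=285, l++
l=8 r=10: min(20,20)*2=40 best=285, r--
l=8 r=9: min(20,1)*1=1 best=285, r--

r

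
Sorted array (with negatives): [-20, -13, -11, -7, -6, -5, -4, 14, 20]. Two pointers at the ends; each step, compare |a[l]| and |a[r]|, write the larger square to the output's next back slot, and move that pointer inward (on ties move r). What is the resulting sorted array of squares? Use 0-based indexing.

l=0 r=8: |-20|<=|20| out[8]=400, r--
l=0 r=7: |-20|>|14| out[7]=400, l++
l=1 r=7: |-13|<=|14| out[6]=196, r--
l=1 r=6: |-13|>|-4| out[5]=169, l++
l=2 r=6: |-11|>|-4| out[4]=121, l++
l=3 r=6: |-7|>|-4| out[3]=49, l++
l=4 r=6: |-6|>|-4| out[2]=36, l++
l=5 r=6: |-5|>|-4| out[1]=25, l++
l=6 r=6: |-4|<=|-4| out[0]=16, r--

[16, 25, 36, 49, 121, 169, 196, 400, 400]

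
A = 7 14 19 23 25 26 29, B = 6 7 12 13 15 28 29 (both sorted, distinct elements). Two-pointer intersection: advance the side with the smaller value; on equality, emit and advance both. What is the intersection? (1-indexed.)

i=1 j=1: 7>6, j++
i=1 j=2: 7==7 emit, i++,j++
i=2 j=3: 14>12, j++
i=2 j=4: 14>13, j++
i=2 j=5: 14<15, i++
i=3 j=5: 19>15, j++
i=3 j=6: 19<28, i++
i=4 j=6: 23<28, i++
i=5 j=6: 25<28, i++
i=6 j=6: 26<28, i++
i=7 j=6: 29>28, j++
i=7 j=7: 29==29 emit, i++,j++

intersection = [7, 29]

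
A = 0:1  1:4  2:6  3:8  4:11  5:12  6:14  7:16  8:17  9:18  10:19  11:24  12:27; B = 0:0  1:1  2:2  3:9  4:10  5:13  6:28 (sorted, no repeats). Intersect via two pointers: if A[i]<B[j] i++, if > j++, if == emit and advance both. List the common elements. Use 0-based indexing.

intersection = [1]

[i=0,j=0] 1>0 → j++
[i=0,j=1] 1==1 emit → i++,j++
[i=1,j=2] 4>2 → j++
[i=1,j=3] 4<9 → i++
[i=2,j=3] 6<9 → i++
[i=3,j=3] 8<9 → i++
[i=4,j=3] 11>9 → j++
[i=4,j=4] 11>10 → j++
[i=4,j=5] 11<13 → i++
[i=5,j=5] 12<13 → i++
[i=6,j=5] 14>13 → j++
[i=6,j=6] 14<28 → i++
[i=7,j=6] 16<28 → i++
[i=8,j=6] 17<28 → i++
[i=9,j=6] 18<28 → i++
[i=10,j=6] 19<28 → i++
[i=11,j=6] 24<28 → i++
[i=12,j=6] 27<28 → i++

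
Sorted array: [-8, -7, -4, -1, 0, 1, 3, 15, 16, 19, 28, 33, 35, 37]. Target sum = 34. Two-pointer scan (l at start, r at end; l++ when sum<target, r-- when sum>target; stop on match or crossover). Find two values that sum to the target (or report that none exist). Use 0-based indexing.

l=0 r=13: -8+37=29 <34, l++
l=1 r=13: -7+37=30 <34, l++
l=2 r=13: -4+37=33 <34, l++
l=3 r=13: -1+37=36 >34, r--
l=3 r=12: -1+35=34, found

(-1, 35)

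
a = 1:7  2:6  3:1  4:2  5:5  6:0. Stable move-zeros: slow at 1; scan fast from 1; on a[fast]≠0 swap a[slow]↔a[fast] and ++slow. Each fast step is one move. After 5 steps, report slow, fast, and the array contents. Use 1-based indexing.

slow=1 fast=1: a[fast]=7≠0 swap→a[1]=7, slow++,fast++
slow=2 fast=2: a[fast]=6≠0 swap→a[2]=6, slow++,fast++
slow=3 fast=3: a[fast]=1≠0 swap→a[3]=1, slow++,fast++
slow=4 fast=4: a[fast]=2≠0 swap→a[4]=2, slow++,fast++
slow=5 fast=5: a[fast]=5≠0 swap→a[5]=5, slow++,fast++

slow=6, fast=6, a=[7, 6, 1, 2, 5, 0]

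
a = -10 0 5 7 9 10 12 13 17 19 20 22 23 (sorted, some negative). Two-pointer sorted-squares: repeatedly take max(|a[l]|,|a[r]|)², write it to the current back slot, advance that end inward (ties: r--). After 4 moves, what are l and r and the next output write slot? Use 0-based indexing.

l=0, r=8, next write slot=8

l=0 r=12: |-10|<=|23| out[12]=529, r--
l=0 r=11: |-10|<=|22| out[11]=484, r--
l=0 r=10: |-10|<=|20| out[10]=400, r--
l=0 r=9: |-10|<=|19| out[9]=361, r--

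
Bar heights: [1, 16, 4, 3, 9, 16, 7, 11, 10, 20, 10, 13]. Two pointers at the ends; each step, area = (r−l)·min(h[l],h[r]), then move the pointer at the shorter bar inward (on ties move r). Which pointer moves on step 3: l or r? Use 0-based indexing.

r

l=0 r=11: min(1,13)*11=11 best=11 *, l++
l=1 r=11: min(16,13)*10=130 best=130 *, r--
l=1 r=10: min(16,10)*9=90 best=130, r--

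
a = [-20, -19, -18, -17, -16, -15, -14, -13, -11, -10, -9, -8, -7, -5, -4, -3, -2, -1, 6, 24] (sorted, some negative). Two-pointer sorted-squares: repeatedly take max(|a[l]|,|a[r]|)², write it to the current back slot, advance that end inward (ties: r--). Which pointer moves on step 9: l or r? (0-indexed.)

l=0 r=19: |-20|<=|24| out[19]=576, r--
l=0 r=18: |-20|>|6| out[18]=400, l++
l=1 r=18: |-19|>|6| out[17]=361, l++
l=2 r=18: |-18|>|6| out[16]=324, l++
l=3 r=18: |-17|>|6| out[15]=289, l++
l=4 r=18: |-16|>|6| out[14]=256, l++
l=5 r=18: |-15|>|6| out[13]=225, l++
l=6 r=18: |-14|>|6| out[12]=196, l++
l=7 r=18: |-13|>|6| out[11]=169, l++

l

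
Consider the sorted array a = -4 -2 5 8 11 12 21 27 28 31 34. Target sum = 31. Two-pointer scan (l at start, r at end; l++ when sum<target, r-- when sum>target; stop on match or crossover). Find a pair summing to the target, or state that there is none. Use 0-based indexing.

no pair

[0,10] -4+34=30 <31 → l++
[1,10] -2+34=32 >31 → r--
[1,9] -2+31=29 <31 → l++
[2,9] 5+31=36 >31 → r--
[2,8] 5+28=33 >31 → r--
[2,7] 5+27=32 >31 → r--
[2,6] 5+21=26 <31 → l++
[3,6] 8+21=29 <31 → l++
[4,6] 11+21=32 >31 → r--
[4,5] 11+12=23 <31 → l++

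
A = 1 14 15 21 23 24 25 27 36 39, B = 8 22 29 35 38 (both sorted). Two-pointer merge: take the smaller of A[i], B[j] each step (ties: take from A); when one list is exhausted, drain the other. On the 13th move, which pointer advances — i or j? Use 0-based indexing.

i

i=0 j=0: A[i]=1<=B[j]=8 take 1, i++
i=1 j=0: A[i]=14>B[j]=8 take 8, j++
i=1 j=1: A[i]=14<=B[j]=22 take 14, i++
i=2 j=1: A[i]=15<=B[j]=22 take 15, i++
i=3 j=1: A[i]=21<=B[j]=22 take 21, i++
i=4 j=1: A[i]=23>B[j]=22 take 22, j++
i=4 j=2: A[i]=23<=B[j]=29 take 23, i++
i=5 j=2: A[i]=24<=B[j]=29 take 24, i++
i=6 j=2: A[i]=25<=B[j]=29 take 25, i++
i=7 j=2: A[i]=27<=B[j]=29 take 27, i++
i=8 j=2: A[i]=36>B[j]=29 take 29, j++
i=8 j=3: A[i]=36>B[j]=35 take 35, j++
i=8 j=4: A[i]=36<=B[j]=38 take 36, i++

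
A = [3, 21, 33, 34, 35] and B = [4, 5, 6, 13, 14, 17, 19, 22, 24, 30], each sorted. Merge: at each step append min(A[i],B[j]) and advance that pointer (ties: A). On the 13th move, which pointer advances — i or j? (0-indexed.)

i=0 j=0: A[i]=3<=B[j]=4 take 3, i++
i=1 j=0: A[i]=21>B[j]=4 take 4, j++
i=1 j=1: A[i]=21>B[j]=5 take 5, j++
i=1 j=2: A[i]=21>B[j]=6 take 6, j++
i=1 j=3: A[i]=21>B[j]=13 take 13, j++
i=1 j=4: A[i]=21>B[j]=14 take 14, j++
i=1 j=5: A[i]=21>B[j]=17 take 17, j++
i=1 j=6: A[i]=21>B[j]=19 take 19, j++
i=1 j=7: A[i]=21<=B[j]=22 take 21, i++
i=2 j=7: A[i]=33>B[j]=22 take 22, j++
i=2 j=8: A[i]=33>B[j]=24 take 24, j++
i=2 j=9: A[i]=33>B[j]=30 take 30, j++
i=2 j=10: B done, take A[i]=33, i++

i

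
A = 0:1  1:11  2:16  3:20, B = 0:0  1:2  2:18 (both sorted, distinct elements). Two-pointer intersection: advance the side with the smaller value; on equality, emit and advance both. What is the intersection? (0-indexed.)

intersection = []

[i=0,j=0] 1>0 → j++
[i=0,j=1] 1<2 → i++
[i=1,j=1] 11>2 → j++
[i=1,j=2] 11<18 → i++
[i=2,j=2] 16<18 → i++
[i=3,j=2] 20>18 → j++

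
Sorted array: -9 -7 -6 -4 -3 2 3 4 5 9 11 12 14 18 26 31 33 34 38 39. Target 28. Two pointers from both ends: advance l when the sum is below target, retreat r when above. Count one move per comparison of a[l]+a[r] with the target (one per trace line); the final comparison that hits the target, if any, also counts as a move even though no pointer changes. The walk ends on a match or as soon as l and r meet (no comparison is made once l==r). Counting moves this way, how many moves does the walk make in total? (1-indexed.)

5 moves

l=1 r=20: -9+39=30 >28, r--
l=1 r=19: -9+38=29 >28, r--
l=1 r=18: -9+34=25 <28, l++
l=2 r=18: -7+34=27 <28, l++
l=3 r=18: -6+34=28, found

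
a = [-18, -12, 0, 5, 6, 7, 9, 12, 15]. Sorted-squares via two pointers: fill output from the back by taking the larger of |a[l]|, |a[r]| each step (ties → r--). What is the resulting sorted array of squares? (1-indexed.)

[1,9] |-18|>|15| out[9]=324 → l++
[2,9] |-12|<=|15| out[8]=225 → r--
[2,8] |-12|<=|12| out[7]=144 → r--
[2,7] |-12|>|9| out[6]=144 → l++
[3,7] |0|<=|9| out[5]=81 → r--
[3,6] |0|<=|7| out[4]=49 → r--
[3,5] |0|<=|6| out[3]=36 → r--
[3,4] |0|<=|5| out[2]=25 → r--
[3,3] |0|<=|0| out[1]=0 → r--

[0, 25, 36, 49, 81, 144, 144, 225, 324]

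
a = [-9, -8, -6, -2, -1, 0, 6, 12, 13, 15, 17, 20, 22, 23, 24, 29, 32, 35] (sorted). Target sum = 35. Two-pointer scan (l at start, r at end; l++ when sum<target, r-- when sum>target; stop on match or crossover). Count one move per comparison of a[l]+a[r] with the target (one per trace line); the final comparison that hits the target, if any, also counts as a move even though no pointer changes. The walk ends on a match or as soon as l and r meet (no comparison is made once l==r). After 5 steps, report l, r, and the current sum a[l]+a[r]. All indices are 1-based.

l=6, r=18, sum=35

l=1 r=18: -9+35=26 <35, l++
l=2 r=18: -8+35=27 <35, l++
l=3 r=18: -6+35=29 <35, l++
l=4 r=18: -2+35=33 <35, l++
l=5 r=18: -1+35=34 <35, l++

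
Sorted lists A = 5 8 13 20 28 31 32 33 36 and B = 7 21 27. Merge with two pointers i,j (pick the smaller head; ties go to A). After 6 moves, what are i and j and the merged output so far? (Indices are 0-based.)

[i=0,j=0] A[i]=5<=B[j]=7 take 5 → i++
[i=1,j=0] A[i]=8>B[j]=7 take 7 → j++
[i=1,j=1] A[i]=8<=B[j]=21 take 8 → i++
[i=2,j=1] A[i]=13<=B[j]=21 take 13 → i++
[i=3,j=1] A[i]=20<=B[j]=21 take 20 → i++
[i=4,j=1] A[i]=28>B[j]=21 take 21 → j++

i=4, j=2, merged so far=[5, 7, 8, 13, 20, 21]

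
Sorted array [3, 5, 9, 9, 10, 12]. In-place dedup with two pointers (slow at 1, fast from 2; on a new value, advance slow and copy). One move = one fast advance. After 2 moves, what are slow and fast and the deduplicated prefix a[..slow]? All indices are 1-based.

(s=1,f=2) a[fast]=5≠a[slow]=3 write a[2]=5 → slow++,fast++
(s=2,f=3) a[fast]=9≠a[slow]=5 write a[3]=9 → slow++,fast++

slow=3, fast=4, prefix=[3, 5, 9]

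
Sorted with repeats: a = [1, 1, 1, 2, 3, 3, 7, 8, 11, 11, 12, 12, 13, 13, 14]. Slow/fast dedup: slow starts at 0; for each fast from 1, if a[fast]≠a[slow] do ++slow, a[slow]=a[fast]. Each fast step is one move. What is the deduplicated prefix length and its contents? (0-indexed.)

length 9; prefix = [1, 2, 3, 7, 8, 11, 12, 13, 14]

(s=0,f=1) a[fast]=1=a[slow] dup → fast++
(s=0,f=2) a[fast]=1=a[slow] dup → fast++
(s=0,f=3) a[fast]=2≠a[slow]=1 write a[1]=2 → slow++,fast++
(s=1,f=4) a[fast]=3≠a[slow]=2 write a[2]=3 → slow++,fast++
(s=2,f=5) a[fast]=3=a[slow] dup → fast++
(s=2,f=6) a[fast]=7≠a[slow]=3 write a[3]=7 → slow++,fast++
(s=3,f=7) a[fast]=8≠a[slow]=7 write a[4]=8 → slow++,fast++
(s=4,f=8) a[fast]=11≠a[slow]=8 write a[5]=11 → slow++,fast++
(s=5,f=9) a[fast]=11=a[slow] dup → fast++
(s=5,f=10) a[fast]=12≠a[slow]=11 write a[6]=12 → slow++,fast++
(s=6,f=11) a[fast]=12=a[slow] dup → fast++
(s=6,f=12) a[fast]=13≠a[slow]=12 write a[7]=13 → slow++,fast++
(s=7,f=13) a[fast]=13=a[slow] dup → fast++
(s=7,f=14) a[fast]=14≠a[slow]=13 write a[8]=14 → slow++,fast++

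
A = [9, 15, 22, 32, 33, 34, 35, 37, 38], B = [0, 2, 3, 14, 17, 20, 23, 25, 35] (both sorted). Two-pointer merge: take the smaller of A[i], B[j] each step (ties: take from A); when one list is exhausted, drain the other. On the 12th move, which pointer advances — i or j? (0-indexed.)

[i=0,j=0] A[i]=9>B[j]=0 take 0 → j++
[i=0,j=1] A[i]=9>B[j]=2 take 2 → j++
[i=0,j=2] A[i]=9>B[j]=3 take 3 → j++
[i=0,j=3] A[i]=9<=B[j]=14 take 9 → i++
[i=1,j=3] A[i]=15>B[j]=14 take 14 → j++
[i=1,j=4] A[i]=15<=B[j]=17 take 15 → i++
[i=2,j=4] A[i]=22>B[j]=17 take 17 → j++
[i=2,j=5] A[i]=22>B[j]=20 take 20 → j++
[i=2,j=6] A[i]=22<=B[j]=23 take 22 → i++
[i=3,j=6] A[i]=32>B[j]=23 take 23 → j++
[i=3,j=7] A[i]=32>B[j]=25 take 25 → j++
[i=3,j=8] A[i]=32<=B[j]=35 take 32 → i++

i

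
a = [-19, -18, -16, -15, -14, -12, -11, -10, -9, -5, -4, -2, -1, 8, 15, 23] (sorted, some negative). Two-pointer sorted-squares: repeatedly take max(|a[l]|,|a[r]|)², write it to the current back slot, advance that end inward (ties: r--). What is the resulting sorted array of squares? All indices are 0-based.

l=0 r=15: |-19|<=|23| out[15]=529, r--
l=0 r=14: |-19|>|15| out[14]=361, l++
l=1 r=14: |-18|>|15| out[13]=324, l++
l=2 r=14: |-16|>|15| out[12]=256, l++
l=3 r=14: |-15|<=|15| out[11]=225, r--
l=3 r=13: |-15|>|8| out[10]=225, l++
l=4 r=13: |-14|>|8| out[9]=196, l++
l=5 r=13: |-12|>|8| out[8]=144, l++
l=6 r=13: |-11|>|8| out[7]=121, l++
l=7 r=13: |-10|>|8| out[6]=100, l++
l=8 r=13: |-9|>|8| out[5]=81, l++
l=9 r=13: |-5|<=|8| out[4]=64, r--
l=9 r=12: |-5|>|-1| out[3]=25, l++
l=10 r=12: |-4|>|-1| out[2]=16, l++
l=11 r=12: |-2|>|-1| out[1]=4, l++
l=12 r=12: |-1|<=|-1| out[0]=1, r--

[1, 4, 16, 25, 64, 81, 100, 121, 144, 196, 225, 225, 256, 324, 361, 529]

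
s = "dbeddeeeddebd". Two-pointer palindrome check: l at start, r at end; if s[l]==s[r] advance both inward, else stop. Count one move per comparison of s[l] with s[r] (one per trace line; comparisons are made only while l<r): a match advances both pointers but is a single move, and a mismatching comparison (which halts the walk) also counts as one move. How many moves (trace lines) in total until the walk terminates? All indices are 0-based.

l=0 r=12: 'd'=='d', l++,r--
l=1 r=11: 'b'=='b', l++,r--
l=2 r=10: 'e'=='e', l++,r--
l=3 r=9: 'd'=='d', l++,r--
l=4 r=8: 'd'=='d', l++,r--
l=5 r=7: 'e'=='e', l++,r--

6 moves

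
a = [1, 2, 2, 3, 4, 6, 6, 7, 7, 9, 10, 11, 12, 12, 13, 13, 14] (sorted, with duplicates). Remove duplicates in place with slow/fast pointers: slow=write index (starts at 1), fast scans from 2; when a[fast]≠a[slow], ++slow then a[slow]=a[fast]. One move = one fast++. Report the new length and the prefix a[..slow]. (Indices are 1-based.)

length 12; prefix = [1, 2, 3, 4, 6, 7, 9, 10, 11, 12, 13, 14]

(s=1,f=2) a[fast]=2≠a[slow]=1 write a[2]=2 → slow++,fast++
(s=2,f=3) a[fast]=2=a[slow] dup → fast++
(s=2,f=4) a[fast]=3≠a[slow]=2 write a[3]=3 → slow++,fast++
(s=3,f=5) a[fast]=4≠a[slow]=3 write a[4]=4 → slow++,fast++
(s=4,f=6) a[fast]=6≠a[slow]=4 write a[5]=6 → slow++,fast++
(s=5,f=7) a[fast]=6=a[slow] dup → fast++
(s=5,f=8) a[fast]=7≠a[slow]=6 write a[6]=7 → slow++,fast++
(s=6,f=9) a[fast]=7=a[slow] dup → fast++
(s=6,f=10) a[fast]=9≠a[slow]=7 write a[7]=9 → slow++,fast++
(s=7,f=11) a[fast]=10≠a[slow]=9 write a[8]=10 → slow++,fast++
(s=8,f=12) a[fast]=11≠a[slow]=10 write a[9]=11 → slow++,fast++
(s=9,f=13) a[fast]=12≠a[slow]=11 write a[10]=12 → slow++,fast++
(s=10,f=14) a[fast]=12=a[slow] dup → fast++
(s=10,f=15) a[fast]=13≠a[slow]=12 write a[11]=13 → slow++,fast++
(s=11,f=16) a[fast]=13=a[slow] dup → fast++
(s=11,f=17) a[fast]=14≠a[slow]=13 write a[12]=14 → slow++,fast++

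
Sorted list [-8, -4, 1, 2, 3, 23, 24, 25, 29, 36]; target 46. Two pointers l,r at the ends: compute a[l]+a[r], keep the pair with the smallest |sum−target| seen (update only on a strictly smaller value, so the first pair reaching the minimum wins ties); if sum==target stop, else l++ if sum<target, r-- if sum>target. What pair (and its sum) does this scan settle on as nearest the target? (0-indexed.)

pair (23, 24) with sum 47 (|Δ|=1)

l=0 r=9: -8+36=28 d=18 *, l++
l=1 r=9: -4+36=32 d=14 *, l++
l=2 r=9: 1+36=37 d=9 *, l++
l=3 r=9: 2+36=38 d=8 *, l++
l=4 r=9: 3+36=39 d=7 *, l++
l=5 r=9: 23+36=59 d=13, r--
l=5 r=8: 23+29=52 d=6 *, r--
l=5 r=7: 23+25=48 d=2 *, r--
l=5 r=6: 23+24=47 d=1 *, r--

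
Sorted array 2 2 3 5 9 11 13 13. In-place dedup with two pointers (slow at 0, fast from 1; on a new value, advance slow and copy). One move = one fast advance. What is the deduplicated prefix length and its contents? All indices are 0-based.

length 6; prefix = [2, 3, 5, 9, 11, 13]

(s=0,f=1) a[fast]=2=a[slow] dup → fast++
(s=0,f=2) a[fast]=3≠a[slow]=2 write a[1]=3 → slow++,fast++
(s=1,f=3) a[fast]=5≠a[slow]=3 write a[2]=5 → slow++,fast++
(s=2,f=4) a[fast]=9≠a[slow]=5 write a[3]=9 → slow++,fast++
(s=3,f=5) a[fast]=11≠a[slow]=9 write a[4]=11 → slow++,fast++
(s=4,f=6) a[fast]=13≠a[slow]=11 write a[5]=13 → slow++,fast++
(s=5,f=7) a[fast]=13=a[slow] dup → fast++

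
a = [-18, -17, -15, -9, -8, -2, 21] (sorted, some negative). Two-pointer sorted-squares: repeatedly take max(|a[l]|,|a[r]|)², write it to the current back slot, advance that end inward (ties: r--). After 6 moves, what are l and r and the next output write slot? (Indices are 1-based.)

[1,7] |-18|<=|21| out[7]=441 → r--
[1,6] |-18|>|-2| out[6]=324 → l++
[2,6] |-17|>|-2| out[5]=289 → l++
[3,6] |-15|>|-2| out[4]=225 → l++
[4,6] |-9|>|-2| out[3]=81 → l++
[5,6] |-8|>|-2| out[2]=64 → l++

l=6, r=6, next write slot=1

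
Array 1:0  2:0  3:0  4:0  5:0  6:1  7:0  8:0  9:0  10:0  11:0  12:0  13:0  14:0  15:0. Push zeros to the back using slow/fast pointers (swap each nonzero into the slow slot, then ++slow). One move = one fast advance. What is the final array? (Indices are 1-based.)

[1, 0, 0, 0, 0, 0, 0, 0, 0, 0, 0, 0, 0, 0, 0]

slow=1 fast=1: a[fast]=0, fast++
slow=1 fast=2: a[fast]=0, fast++
slow=1 fast=3: a[fast]=0, fast++
slow=1 fast=4: a[fast]=0, fast++
slow=1 fast=5: a[fast]=0, fast++
slow=1 fast=6: a[fast]=1≠0 swap→a[1]=1, slow++,fast++
slow=2 fast=7: a[fast]=0, fast++
slow=2 fast=8: a[fast]=0, fast++
slow=2 fast=9: a[fast]=0, fast++
slow=2 fast=10: a[fast]=0, fast++
slow=2 fast=11: a[fast]=0, fast++
slow=2 fast=12: a[fast]=0, fast++
slow=2 fast=13: a[fast]=0, fast++
slow=2 fast=14: a[fast]=0, fast++
slow=2 fast=15: a[fast]=0, fast++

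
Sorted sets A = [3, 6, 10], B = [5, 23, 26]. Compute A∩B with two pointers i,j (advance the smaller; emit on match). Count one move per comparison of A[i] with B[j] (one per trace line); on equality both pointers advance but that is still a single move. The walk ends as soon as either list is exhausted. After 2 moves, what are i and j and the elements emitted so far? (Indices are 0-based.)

i=1, j=1, emitted=[]

[i=0,j=0] 3<5 → i++
[i=1,j=0] 6>5 → j++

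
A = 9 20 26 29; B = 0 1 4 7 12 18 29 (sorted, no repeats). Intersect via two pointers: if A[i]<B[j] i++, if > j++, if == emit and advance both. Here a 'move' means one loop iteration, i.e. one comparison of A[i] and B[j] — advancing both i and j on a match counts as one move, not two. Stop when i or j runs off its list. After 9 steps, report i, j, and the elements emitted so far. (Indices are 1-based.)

i=1 j=1: 9>0, j++
i=1 j=2: 9>1, j++
i=1 j=3: 9>4, j++
i=1 j=4: 9>7, j++
i=1 j=5: 9<12, i++
i=2 j=5: 20>12, j++
i=2 j=6: 20>18, j++
i=2 j=7: 20<29, i++
i=3 j=7: 26<29, i++

i=4, j=7, emitted=[]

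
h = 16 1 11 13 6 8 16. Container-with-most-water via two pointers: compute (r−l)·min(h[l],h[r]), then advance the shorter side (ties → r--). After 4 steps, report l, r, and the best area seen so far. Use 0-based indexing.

l=0 r=6: min(16,16)*6=96 best=96 *, r--
l=0 r=5: min(16,8)*5=40 best=96, r--
l=0 r=4: min(16,6)*4=24 best=96, r--
l=0 r=3: min(16,13)*3=39 best=96, r--

l=0, r=2, best area=96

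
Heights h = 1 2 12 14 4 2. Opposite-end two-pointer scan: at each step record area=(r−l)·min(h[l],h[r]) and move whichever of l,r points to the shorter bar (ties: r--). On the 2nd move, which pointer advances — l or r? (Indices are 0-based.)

[0,5] min(1,2)*5=5 best=5 * → l++
[1,5] min(2,2)*4=8 best=8 * → r--

r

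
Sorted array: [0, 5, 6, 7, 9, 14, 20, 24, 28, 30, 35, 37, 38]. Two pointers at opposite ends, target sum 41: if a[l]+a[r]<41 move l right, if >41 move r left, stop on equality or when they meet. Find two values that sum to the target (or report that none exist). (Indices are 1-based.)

(6, 35)

[1,13] 0+38=38 <41 → l++
[2,13] 5+38=43 >41 → r--
[2,12] 5+37=42 >41 → r--
[2,11] 5+35=40 <41 → l++
[3,11] 6+35=41 → found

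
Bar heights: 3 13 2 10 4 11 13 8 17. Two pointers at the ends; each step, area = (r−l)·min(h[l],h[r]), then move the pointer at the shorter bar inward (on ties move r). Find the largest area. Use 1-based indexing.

max area = 91

[1,9] min(3,17)*8=24 best=24 * → l++
[2,9] min(13,17)*7=91 best=91 * → l++
[3,9] min(2,17)*6=12 best=91 → l++
[4,9] min(10,17)*5=50 best=91 → l++
[5,9] min(4,17)*4=16 best=91 → l++
[6,9] min(11,17)*3=33 best=91 → l++
[7,9] min(13,17)*2=26 best=91 → l++
[8,9] min(8,17)*1=8 best=91 → l++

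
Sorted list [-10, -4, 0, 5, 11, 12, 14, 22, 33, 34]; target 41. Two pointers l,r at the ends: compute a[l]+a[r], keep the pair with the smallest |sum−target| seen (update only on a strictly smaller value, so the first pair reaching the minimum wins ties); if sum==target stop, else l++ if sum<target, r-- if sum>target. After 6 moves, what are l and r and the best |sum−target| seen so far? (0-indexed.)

l=4, r=7, best |Δ|=2

[0,9] -10+34=24 d=17 * → l++
[1,9] -4+34=30 d=11 * → l++
[2,9] 0+34=34 d=7 * → l++
[3,9] 5+34=39 d=2 * → l++
[4,9] 11+34=45 d=4 → r--
[4,8] 11+33=44 d=3 → r--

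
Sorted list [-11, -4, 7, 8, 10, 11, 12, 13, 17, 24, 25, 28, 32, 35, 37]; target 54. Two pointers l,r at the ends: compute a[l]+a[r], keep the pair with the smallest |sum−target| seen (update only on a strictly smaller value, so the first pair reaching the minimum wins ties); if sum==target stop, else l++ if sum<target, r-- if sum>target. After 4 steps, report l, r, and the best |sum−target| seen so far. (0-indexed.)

l=0 r=14: -11+37=26 d=28 *, l++
l=1 r=14: -4+37=33 d=21 *, l++
l=2 r=14: 7+37=44 d=10 *, l++
l=3 r=14: 8+37=45 d=9 *, l++

l=4, r=14, best |Δ|=9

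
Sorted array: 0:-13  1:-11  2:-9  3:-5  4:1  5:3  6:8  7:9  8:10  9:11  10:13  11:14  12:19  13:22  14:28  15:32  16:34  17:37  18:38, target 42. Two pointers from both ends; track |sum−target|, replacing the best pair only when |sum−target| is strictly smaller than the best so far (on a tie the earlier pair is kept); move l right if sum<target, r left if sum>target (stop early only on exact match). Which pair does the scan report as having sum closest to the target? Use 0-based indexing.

pair (8, 34) with sum 42 (|Δ|=0)

[0,18] -13+38=25 d=17 * → l++
[1,18] -11+38=27 d=15 * → l++
[2,18] -9+38=29 d=13 * → l++
[3,18] -5+38=33 d=9 * → l++
[4,18] 1+38=39 d=3 * → l++
[5,18] 3+38=41 d=1 * → l++
[6,18] 8+38=46 d=4 → r--
[6,17] 8+37=45 d=3 → r--
[6,16] 8+34=42 d=0 * → stop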